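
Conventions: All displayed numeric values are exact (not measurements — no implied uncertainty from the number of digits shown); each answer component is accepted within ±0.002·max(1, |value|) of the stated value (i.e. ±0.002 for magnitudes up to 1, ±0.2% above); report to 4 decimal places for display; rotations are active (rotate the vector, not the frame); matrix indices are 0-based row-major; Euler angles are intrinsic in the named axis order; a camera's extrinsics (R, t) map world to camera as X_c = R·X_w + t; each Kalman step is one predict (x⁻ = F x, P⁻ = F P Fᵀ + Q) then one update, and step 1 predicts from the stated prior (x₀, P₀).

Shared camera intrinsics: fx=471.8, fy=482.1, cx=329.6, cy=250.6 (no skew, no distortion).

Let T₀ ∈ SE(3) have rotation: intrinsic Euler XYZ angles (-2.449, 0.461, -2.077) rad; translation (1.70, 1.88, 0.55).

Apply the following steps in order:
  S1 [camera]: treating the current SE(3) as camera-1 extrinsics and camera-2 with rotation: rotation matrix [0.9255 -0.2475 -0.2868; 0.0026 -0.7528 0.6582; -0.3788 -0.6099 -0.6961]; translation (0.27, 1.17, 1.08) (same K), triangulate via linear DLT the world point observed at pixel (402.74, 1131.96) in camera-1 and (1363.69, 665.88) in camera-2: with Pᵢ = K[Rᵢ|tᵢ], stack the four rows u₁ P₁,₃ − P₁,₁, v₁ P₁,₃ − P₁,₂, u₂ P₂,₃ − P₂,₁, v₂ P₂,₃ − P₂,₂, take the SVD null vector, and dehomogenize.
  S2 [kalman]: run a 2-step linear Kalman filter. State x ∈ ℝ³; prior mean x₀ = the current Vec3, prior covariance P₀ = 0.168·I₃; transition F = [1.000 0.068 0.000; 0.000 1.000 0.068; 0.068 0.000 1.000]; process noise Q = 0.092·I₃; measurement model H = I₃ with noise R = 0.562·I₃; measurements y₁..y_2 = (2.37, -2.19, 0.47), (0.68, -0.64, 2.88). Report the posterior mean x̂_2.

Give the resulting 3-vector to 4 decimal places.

after S1 (triangulate): (1.9416, -0.3401, -0.7598)
after S2 (kf_track): (1.6117, -0.8362, 0.8193)

result = (1.6117, -0.8362, 0.8193)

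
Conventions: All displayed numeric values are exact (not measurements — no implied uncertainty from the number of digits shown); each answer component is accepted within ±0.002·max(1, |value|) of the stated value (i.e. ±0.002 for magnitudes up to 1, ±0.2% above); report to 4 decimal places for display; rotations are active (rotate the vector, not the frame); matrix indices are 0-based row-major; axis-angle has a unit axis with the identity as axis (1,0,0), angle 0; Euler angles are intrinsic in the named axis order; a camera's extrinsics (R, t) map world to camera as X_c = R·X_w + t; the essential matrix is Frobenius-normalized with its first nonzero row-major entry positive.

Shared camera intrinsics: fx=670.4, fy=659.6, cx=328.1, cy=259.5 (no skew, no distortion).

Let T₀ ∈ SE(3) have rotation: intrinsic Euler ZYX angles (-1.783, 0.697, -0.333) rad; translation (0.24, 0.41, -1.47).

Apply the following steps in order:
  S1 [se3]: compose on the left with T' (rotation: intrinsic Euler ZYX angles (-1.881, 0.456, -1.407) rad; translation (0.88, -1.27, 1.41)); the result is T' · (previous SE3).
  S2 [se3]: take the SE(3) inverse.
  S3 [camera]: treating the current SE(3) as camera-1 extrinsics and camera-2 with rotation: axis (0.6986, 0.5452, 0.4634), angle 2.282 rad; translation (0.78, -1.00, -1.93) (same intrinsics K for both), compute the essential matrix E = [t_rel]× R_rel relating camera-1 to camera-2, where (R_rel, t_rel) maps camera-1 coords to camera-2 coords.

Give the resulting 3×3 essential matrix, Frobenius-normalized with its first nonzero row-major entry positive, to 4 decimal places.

matrix = [0.4501 0.0170 -0.4879; 0.2674 -0.5855 0.0871; 0.0577 0.2785 -0.2373]

after S1 (compose_se3): R=[-0.7606 -0.4935 0.4218; 0.1025 -0.7328 -0.6727; 0.6411 -0.4684 0.6079], t=(-0.4166, -0.7827, 0.7259)
after S2 (invert_se3): R=[-0.7606 0.1025 0.6411; -0.4935 -0.7328 -0.4684; 0.4218 -0.6727 0.6079], t=(-0.7020, -0.4392, -0.7921)
after S3 (essential): [0.4501 0.0170 -0.4879; 0.2674 -0.5855 0.0871; 0.0577 0.2785 -0.2373]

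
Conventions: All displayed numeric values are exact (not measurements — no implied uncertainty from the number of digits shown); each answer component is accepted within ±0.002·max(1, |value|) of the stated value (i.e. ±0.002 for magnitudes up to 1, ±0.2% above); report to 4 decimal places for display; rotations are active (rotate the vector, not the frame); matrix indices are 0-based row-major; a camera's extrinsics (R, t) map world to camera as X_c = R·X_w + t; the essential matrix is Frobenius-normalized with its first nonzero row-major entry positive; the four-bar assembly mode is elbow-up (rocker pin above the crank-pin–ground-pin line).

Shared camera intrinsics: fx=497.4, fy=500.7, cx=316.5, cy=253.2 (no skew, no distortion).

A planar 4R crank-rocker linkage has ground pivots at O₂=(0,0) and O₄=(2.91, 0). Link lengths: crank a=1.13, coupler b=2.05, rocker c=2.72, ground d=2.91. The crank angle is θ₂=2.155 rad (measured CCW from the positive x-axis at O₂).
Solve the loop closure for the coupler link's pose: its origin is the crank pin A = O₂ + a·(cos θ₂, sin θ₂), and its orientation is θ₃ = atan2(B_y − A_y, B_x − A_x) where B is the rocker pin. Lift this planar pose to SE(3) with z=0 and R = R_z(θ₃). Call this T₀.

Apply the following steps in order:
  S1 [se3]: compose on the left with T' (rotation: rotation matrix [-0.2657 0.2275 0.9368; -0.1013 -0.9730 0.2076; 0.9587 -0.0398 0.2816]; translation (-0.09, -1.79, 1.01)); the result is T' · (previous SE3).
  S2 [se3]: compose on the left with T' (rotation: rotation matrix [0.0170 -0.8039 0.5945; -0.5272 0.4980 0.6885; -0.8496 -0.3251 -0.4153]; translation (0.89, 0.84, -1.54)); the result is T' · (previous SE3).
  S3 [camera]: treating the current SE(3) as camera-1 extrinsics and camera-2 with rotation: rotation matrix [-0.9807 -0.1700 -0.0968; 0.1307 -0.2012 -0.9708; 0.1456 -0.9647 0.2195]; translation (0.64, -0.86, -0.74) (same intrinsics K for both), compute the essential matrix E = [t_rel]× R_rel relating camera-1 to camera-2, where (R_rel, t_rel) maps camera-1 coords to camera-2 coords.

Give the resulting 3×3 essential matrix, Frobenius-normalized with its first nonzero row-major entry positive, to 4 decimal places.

source (fourbar_fk): coupler pose = R=[0.8451 -0.5346 0.0000; 0.5346 0.8451 0.0000; 0.0000 0.0000 1.0000], t=(-0.6232, 0.9426, 0.0000)
after S1 (compose_se3): R=[-0.1029 0.3343 0.9368; -0.6058 -0.7681 0.2076; 0.7889 -0.5461 0.2816], t=(0.2901, -2.6440, 0.3750)
after S2 (compose_se3): R=[0.9543 0.2985 0.0165; 0.2958 -0.9348 -0.1966; -0.0433 0.1925 -0.9803], t=(3.2434, -0.3715, -1.0826)
after S3 (essential): [0.0002 0.0474 0.0523; 0.1687 -0.6269 0.2795; 0.0555 0.2962 0.6361]

matrix = [0.0002 0.0474 0.0523; 0.1687 -0.6269 0.2795; 0.0555 0.2962 0.6361]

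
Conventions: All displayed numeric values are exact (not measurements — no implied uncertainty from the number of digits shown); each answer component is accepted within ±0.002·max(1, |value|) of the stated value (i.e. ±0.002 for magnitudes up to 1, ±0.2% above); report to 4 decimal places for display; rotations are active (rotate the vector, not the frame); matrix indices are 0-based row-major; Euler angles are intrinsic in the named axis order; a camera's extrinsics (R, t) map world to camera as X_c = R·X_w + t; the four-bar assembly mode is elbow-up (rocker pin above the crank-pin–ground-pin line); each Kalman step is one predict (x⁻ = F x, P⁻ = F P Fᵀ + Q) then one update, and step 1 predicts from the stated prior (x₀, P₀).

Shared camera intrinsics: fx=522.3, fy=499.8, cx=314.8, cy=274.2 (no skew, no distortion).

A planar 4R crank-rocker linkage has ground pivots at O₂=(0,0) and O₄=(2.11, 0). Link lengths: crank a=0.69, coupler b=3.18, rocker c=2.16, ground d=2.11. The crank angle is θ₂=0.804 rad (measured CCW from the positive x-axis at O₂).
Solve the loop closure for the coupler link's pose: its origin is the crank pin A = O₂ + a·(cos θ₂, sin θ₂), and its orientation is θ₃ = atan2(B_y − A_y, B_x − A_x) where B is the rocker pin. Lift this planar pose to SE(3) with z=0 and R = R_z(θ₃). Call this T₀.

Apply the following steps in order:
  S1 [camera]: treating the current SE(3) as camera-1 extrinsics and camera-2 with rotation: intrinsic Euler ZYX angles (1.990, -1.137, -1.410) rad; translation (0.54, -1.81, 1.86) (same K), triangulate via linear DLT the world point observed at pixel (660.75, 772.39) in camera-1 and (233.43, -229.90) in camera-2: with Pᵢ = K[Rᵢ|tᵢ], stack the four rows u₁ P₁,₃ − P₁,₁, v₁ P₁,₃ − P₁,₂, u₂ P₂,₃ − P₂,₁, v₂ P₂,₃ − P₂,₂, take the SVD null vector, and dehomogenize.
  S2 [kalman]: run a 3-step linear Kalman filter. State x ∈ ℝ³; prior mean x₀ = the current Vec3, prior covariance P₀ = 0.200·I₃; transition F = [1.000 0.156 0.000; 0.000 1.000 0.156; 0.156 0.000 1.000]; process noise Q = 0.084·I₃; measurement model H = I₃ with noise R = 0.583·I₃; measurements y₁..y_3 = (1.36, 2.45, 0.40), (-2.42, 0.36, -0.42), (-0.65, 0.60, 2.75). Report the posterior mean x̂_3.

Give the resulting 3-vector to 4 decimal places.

result = (-0.2559, 0.8324, 1.0374)

source (fourbar_fk): coupler pose = R=[0.9227 -0.3855 0.0000; 0.3855 0.9227 0.0000; 0.0000 0.0000 1.0000], t=(0.4787, 0.4969, 0.0000)
after S1 (triangulate): (0.1719, 0.2635, 0.8089)
after S2 (kf_track): (-0.2559, 0.8324, 1.0374)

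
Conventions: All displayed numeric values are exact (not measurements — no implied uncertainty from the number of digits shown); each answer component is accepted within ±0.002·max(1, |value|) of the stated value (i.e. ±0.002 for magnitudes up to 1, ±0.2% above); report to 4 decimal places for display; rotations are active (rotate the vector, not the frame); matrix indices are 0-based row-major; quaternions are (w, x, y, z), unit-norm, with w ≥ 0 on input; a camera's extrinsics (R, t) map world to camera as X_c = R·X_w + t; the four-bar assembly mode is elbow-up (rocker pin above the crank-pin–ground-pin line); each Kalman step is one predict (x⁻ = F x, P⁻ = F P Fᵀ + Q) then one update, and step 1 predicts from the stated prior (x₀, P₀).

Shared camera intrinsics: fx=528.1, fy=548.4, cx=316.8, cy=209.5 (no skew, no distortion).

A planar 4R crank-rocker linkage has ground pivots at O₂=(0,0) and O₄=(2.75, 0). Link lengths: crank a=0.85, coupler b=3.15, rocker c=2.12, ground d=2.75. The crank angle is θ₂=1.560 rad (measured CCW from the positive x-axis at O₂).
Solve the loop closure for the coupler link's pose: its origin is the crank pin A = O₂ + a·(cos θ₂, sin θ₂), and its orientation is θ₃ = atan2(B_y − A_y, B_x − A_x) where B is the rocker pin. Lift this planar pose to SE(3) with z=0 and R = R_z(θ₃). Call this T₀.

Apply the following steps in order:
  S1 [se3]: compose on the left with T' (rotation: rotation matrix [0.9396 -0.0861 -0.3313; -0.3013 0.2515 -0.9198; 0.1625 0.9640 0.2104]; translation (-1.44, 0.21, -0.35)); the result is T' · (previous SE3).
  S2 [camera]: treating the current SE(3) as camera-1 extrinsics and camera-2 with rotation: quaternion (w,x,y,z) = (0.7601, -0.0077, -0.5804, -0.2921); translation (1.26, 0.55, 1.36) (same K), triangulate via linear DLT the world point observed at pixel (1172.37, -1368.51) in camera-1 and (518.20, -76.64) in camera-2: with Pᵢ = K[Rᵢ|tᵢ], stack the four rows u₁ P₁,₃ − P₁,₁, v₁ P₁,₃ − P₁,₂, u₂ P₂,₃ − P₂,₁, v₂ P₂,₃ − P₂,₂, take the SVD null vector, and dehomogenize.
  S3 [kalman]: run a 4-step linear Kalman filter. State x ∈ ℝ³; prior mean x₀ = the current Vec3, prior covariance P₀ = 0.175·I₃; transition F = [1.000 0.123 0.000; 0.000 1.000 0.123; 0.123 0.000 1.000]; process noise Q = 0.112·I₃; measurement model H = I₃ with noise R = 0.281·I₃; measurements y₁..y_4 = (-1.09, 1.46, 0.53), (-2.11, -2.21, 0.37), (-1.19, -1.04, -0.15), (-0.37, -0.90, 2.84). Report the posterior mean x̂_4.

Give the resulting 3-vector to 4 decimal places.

source (fourbar_fk): coupler pose = R=[0.9158 -0.4016 0.0000; 0.4016 0.9158 0.0000; 0.0000 0.0000 1.0000], t=(0.0092, 0.8500, 0.0000)
after S1 (compose_se3): R=[0.8259 -0.4562 -0.3313; -0.1749 0.3513 -0.9198; 0.5360 0.8176 0.2104], t=(-1.5045, 0.4210, 0.4709)
after S2 (triangulate): (1.3413, -1.3281, 0.0605)
after S3 (kf_track): (-0.7947, -0.8826, 1.2784)

result = (-0.7947, -0.8826, 1.2784)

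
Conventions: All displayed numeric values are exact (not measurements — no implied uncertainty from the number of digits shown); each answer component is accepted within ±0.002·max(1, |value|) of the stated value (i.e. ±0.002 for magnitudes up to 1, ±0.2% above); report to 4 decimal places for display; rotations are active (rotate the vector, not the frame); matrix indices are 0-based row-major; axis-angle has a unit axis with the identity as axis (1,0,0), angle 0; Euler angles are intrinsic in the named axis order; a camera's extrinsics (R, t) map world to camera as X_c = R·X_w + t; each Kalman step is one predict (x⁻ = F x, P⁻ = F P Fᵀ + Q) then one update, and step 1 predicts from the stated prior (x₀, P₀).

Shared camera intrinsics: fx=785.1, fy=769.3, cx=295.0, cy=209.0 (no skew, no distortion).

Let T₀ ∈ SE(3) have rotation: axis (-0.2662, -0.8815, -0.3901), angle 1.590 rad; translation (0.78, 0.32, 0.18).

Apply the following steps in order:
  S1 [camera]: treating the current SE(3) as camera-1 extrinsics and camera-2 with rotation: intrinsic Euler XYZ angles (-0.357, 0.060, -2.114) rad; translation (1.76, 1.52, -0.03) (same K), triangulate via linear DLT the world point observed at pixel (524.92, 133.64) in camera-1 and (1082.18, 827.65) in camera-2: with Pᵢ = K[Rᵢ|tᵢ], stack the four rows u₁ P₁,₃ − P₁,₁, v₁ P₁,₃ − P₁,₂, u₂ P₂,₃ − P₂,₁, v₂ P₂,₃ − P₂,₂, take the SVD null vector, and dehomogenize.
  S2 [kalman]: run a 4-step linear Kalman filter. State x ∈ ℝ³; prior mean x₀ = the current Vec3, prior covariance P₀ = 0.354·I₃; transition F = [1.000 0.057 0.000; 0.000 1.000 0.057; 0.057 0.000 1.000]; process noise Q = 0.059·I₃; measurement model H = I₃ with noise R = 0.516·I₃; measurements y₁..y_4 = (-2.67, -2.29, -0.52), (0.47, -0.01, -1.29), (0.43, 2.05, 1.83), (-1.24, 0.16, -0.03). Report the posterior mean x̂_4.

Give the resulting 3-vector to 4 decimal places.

result = (-0.2786, 0.1082, 0.1550)

after S1 (triangulate): (1.6558, -0.4069, 0.1108)
after S2 (kf_track): (-0.2786, 0.1082, 0.1550)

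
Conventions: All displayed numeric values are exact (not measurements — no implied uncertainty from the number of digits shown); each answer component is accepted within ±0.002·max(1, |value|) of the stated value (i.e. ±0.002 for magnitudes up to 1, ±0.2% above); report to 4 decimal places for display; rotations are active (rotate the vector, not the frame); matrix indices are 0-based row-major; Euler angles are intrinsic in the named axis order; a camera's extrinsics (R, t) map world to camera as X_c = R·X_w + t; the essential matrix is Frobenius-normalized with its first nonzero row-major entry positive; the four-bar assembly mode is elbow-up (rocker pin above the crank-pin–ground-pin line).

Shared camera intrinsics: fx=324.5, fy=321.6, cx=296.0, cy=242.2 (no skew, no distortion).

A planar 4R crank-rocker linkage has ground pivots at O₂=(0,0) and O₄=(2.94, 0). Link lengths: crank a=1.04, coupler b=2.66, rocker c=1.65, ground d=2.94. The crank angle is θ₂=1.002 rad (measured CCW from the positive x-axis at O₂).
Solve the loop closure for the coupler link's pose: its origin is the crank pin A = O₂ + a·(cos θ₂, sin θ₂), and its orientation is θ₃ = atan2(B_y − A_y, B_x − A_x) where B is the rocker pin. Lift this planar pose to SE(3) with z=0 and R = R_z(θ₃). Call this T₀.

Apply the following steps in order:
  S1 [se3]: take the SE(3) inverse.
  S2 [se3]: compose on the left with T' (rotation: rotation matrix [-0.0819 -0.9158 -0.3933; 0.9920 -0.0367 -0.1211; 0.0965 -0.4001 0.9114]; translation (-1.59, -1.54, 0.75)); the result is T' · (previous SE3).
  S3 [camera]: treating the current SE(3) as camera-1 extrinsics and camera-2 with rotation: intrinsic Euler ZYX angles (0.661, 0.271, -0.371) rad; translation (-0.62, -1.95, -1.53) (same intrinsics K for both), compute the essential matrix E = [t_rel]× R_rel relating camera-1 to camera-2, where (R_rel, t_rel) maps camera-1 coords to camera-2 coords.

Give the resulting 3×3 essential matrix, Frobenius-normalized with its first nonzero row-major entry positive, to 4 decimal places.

source (fourbar_fk): coupler pose = R=[0.9577 -0.2877 0.0000; 0.2877 0.9577 0.0000; 0.0000 0.0000 1.0000], t=(0.5602, 0.8763, 0.0000)
after S1 (invert_se3): R=[0.9577 0.2877 0.0000; -0.2877 0.9577 0.0000; 0.0000 0.0000 1.0000], t=(-0.7886, -0.6781, 0.0000)
after S2 (compose_se3): R=[0.1850 -0.9006 -0.3933; 0.9606 0.2502 -0.1211; 0.2075 -0.3554 0.9114], t=(-0.9045, -2.2973, 0.9452)
after S3 (essential): [0.4112 -0.5437 0.0230; 0.4555 0.2824 0.3995; -0.0443 -0.2592 -0.1369]

matrix = [0.4112 -0.5437 0.0230; 0.4555 0.2824 0.3995; -0.0443 -0.2592 -0.1369]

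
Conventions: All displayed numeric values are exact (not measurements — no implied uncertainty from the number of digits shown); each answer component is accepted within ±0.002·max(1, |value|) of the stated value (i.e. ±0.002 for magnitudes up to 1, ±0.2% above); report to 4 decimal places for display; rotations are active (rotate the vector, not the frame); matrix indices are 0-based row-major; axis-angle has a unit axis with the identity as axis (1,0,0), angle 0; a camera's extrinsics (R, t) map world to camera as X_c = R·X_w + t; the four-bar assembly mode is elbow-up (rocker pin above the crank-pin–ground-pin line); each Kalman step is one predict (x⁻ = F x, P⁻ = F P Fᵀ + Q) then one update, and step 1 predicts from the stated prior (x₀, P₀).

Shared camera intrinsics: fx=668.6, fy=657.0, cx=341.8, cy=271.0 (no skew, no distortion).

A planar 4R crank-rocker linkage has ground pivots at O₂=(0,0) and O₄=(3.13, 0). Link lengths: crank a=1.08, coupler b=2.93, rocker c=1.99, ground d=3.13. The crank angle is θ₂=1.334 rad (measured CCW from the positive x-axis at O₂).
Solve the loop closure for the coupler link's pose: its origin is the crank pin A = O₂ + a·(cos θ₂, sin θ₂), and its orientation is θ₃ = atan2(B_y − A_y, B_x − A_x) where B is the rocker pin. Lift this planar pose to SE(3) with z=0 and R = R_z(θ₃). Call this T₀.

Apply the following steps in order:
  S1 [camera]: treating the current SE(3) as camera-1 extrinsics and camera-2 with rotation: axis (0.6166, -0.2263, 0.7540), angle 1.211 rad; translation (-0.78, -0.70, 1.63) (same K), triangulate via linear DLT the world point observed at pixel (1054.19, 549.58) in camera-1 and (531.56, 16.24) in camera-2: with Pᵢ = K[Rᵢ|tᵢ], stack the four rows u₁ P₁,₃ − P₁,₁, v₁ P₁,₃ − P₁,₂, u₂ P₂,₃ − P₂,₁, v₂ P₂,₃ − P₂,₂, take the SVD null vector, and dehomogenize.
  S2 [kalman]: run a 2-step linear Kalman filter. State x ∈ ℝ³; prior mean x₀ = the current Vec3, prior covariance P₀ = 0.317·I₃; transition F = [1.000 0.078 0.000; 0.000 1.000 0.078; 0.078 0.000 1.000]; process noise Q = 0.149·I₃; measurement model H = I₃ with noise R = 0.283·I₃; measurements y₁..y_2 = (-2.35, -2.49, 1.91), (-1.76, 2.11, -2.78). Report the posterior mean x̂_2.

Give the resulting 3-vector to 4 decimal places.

source (fourbar_fk): coupler pose = R=[0.9474 -0.3200 0.0000; 0.3200 0.9474 0.0000; 0.0000 0.0000 1.0000], t=(0.2534, 1.0499, 0.0000)
after S1 (triangulate): (1.5855, -0.7989, 1.8875)
after S2 (kf_track): (-1.4421, 0.2718, -0.6069)

result = (-1.4421, 0.2718, -0.6069)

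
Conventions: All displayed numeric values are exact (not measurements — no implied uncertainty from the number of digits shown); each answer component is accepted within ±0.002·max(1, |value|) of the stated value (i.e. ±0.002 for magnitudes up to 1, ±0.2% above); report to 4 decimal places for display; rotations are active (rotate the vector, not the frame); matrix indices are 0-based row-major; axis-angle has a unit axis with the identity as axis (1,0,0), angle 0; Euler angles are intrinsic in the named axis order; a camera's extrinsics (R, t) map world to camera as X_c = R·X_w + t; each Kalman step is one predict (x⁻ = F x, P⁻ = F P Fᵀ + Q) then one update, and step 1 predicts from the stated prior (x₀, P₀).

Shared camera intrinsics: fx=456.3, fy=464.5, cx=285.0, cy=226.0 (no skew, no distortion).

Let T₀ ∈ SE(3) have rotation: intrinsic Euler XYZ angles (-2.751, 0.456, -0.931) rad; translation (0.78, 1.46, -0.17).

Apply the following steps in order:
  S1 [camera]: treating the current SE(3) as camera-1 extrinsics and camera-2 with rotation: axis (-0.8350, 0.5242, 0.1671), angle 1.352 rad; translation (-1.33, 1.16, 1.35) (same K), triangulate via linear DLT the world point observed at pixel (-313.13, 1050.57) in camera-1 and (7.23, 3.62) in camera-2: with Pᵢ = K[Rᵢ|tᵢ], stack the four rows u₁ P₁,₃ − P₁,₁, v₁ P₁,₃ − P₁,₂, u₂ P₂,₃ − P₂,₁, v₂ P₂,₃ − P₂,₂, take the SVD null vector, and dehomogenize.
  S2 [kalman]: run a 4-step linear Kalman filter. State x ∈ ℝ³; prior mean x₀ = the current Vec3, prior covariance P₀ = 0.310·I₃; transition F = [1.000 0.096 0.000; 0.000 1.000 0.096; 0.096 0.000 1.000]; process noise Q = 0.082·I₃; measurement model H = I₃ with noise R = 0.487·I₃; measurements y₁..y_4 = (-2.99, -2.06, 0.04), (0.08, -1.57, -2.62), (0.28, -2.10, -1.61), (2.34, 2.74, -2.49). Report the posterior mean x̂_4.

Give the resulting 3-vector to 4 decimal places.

after S1 (triangulate): (-0.2510, -1.6599, -1.8052)
after S2 (kf_track): (0.3354, -0.4093, -1.8034)

result = (0.3354, -0.4093, -1.8034)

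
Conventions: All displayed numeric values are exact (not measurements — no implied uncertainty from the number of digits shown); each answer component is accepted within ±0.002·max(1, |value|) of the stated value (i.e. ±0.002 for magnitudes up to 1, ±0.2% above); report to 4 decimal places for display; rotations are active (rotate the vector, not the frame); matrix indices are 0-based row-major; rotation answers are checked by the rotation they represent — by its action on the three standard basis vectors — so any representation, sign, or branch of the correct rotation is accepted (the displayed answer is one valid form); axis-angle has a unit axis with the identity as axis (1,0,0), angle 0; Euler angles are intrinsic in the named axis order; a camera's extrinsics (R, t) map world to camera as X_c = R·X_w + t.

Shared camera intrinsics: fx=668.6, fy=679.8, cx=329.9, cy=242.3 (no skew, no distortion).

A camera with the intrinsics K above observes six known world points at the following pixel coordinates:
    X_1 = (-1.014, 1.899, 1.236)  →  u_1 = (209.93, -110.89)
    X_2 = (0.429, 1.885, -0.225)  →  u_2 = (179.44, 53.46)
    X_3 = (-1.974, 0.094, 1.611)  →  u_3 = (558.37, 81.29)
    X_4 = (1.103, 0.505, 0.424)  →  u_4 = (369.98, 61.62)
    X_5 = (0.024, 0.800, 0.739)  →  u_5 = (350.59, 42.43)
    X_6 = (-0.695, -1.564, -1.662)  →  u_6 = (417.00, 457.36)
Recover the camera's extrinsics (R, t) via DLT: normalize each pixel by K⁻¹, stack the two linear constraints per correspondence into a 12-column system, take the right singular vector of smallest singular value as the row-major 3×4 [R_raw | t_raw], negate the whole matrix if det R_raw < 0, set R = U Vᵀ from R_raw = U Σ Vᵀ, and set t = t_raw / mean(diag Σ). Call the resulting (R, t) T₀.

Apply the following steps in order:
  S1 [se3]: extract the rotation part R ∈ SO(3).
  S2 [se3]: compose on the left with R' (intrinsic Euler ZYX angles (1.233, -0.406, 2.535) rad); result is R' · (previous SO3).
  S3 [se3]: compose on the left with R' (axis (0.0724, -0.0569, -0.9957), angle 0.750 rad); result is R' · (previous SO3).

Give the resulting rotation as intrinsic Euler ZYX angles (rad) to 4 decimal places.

source (pnp_recover): camera pose = R=[0.1201 -0.8361 0.5353; -0.4969 -0.5174 -0.6967; 0.8595 -0.1823 -0.4776], t=(0.4200, -0.4801, 5.3097)
after S1 (rot_of_se3): [0.1201 -0.8361 0.5353; -0.4969 -0.5174 -0.6967; 0.8595 -0.1823 -0.4776]
after S2 (compose_so3): [0.2431 -0.7347 -0.6333; 0.4457 -0.4953 0.7457; -0.8615 -0.4636 0.2070]
after S3 (compose_so3): [0.5303 -0.8473 0.0290; 0.1906 0.1525 0.9698; -0.8261 -0.5088 0.2424]

rotation (euler_zyx) = (0.3451, 0.9721, -1.1262)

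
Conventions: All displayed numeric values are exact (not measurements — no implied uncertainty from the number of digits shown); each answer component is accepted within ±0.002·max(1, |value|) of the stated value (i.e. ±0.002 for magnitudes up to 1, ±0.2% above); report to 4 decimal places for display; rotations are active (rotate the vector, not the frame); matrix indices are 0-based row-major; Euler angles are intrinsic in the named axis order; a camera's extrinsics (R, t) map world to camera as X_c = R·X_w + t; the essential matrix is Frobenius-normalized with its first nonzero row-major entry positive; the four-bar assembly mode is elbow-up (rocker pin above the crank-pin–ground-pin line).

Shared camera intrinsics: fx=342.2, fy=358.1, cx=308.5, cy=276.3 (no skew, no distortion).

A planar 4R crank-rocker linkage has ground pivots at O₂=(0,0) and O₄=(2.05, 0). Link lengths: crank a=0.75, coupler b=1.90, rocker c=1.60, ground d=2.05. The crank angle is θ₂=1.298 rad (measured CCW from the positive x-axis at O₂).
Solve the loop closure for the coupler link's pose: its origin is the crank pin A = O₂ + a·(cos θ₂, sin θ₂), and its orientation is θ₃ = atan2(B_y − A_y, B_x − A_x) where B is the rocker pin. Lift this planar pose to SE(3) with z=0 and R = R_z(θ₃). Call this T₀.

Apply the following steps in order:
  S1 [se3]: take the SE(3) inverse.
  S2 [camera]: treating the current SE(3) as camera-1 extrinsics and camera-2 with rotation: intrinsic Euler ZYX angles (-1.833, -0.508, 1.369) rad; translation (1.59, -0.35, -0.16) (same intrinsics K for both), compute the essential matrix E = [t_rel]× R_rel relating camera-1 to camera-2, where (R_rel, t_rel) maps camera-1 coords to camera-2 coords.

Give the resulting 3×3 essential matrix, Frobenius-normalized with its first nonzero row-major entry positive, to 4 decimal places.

matrix = [0.0482 -0.2034 -0.0881; -0.5639 -0.2795 -0.3109; -0.3821 0.5347 0.1547]

source (fourbar_fk): coupler pose = R=[0.8890 -0.4578 0.0000; 0.4578 0.8890 0.0000; 0.0000 0.0000 1.0000], t=(0.2021, 0.7223, 0.0000)
after S1 (invert_se3): R=[0.8890 0.4578 0.0000; -0.4578 0.8890 0.0000; 0.0000 0.0000 1.0000], t=(-0.5103, -0.5496, 0.0000)
after S2 (essential): [0.0482 -0.2034 -0.0881; -0.5639 -0.2795 -0.3109; -0.3821 0.5347 0.1547]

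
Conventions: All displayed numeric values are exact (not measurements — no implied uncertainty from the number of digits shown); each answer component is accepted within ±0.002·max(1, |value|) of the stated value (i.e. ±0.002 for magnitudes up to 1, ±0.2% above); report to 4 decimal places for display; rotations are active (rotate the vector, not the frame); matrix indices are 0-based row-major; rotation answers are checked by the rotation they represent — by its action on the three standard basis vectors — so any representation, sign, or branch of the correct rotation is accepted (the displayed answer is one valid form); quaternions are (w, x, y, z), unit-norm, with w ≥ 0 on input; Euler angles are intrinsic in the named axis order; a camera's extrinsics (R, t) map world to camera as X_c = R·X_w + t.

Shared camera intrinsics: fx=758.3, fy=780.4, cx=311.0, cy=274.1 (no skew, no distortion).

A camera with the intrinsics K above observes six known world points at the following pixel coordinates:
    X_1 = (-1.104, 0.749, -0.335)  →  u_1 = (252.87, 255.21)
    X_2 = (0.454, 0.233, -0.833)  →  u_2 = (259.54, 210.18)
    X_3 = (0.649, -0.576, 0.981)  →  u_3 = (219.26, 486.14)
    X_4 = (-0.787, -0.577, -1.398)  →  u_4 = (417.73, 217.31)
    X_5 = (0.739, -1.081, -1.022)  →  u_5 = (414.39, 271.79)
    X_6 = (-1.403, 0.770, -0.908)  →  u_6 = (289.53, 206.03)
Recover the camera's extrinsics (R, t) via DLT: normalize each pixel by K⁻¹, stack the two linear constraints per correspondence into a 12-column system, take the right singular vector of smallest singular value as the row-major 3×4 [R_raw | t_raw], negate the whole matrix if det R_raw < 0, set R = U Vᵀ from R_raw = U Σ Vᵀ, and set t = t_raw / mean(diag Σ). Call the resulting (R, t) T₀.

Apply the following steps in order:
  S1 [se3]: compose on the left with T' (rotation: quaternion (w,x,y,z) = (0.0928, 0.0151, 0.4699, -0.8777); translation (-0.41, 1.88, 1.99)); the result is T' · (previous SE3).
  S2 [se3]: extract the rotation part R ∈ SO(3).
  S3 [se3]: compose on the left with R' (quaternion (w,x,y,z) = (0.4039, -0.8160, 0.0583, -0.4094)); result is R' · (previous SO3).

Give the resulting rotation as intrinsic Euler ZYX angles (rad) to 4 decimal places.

rotation (euler_zyx) = (-1.5207, 0.3260, 0.1470)

source (pnp_recover): camera pose = R=[-0.3107 -0.8189 -0.4826; -0.0698 -0.4867 0.8707; -0.9480 0.3042 0.0941], t=(-0.4600, 0.4000, 6.1806)
after S1 (compose_se3): R=[0.2353 0.7367 0.6340; 0.8686 0.1334 -0.4773; -0.4362 0.6630 -0.6084], t=(0.4879, -3.3835, 5.1619)
after S2 (rot_of_se3): [0.2353 0.7367 0.6340; 0.8686 0.1334 -0.4773; -0.4362 0.6630 -0.6084]
after S3 (compose_so3): [0.0474 0.9903 -0.1304; -0.9462 0.0027 -0.3237; -0.3202 0.1388 0.9371]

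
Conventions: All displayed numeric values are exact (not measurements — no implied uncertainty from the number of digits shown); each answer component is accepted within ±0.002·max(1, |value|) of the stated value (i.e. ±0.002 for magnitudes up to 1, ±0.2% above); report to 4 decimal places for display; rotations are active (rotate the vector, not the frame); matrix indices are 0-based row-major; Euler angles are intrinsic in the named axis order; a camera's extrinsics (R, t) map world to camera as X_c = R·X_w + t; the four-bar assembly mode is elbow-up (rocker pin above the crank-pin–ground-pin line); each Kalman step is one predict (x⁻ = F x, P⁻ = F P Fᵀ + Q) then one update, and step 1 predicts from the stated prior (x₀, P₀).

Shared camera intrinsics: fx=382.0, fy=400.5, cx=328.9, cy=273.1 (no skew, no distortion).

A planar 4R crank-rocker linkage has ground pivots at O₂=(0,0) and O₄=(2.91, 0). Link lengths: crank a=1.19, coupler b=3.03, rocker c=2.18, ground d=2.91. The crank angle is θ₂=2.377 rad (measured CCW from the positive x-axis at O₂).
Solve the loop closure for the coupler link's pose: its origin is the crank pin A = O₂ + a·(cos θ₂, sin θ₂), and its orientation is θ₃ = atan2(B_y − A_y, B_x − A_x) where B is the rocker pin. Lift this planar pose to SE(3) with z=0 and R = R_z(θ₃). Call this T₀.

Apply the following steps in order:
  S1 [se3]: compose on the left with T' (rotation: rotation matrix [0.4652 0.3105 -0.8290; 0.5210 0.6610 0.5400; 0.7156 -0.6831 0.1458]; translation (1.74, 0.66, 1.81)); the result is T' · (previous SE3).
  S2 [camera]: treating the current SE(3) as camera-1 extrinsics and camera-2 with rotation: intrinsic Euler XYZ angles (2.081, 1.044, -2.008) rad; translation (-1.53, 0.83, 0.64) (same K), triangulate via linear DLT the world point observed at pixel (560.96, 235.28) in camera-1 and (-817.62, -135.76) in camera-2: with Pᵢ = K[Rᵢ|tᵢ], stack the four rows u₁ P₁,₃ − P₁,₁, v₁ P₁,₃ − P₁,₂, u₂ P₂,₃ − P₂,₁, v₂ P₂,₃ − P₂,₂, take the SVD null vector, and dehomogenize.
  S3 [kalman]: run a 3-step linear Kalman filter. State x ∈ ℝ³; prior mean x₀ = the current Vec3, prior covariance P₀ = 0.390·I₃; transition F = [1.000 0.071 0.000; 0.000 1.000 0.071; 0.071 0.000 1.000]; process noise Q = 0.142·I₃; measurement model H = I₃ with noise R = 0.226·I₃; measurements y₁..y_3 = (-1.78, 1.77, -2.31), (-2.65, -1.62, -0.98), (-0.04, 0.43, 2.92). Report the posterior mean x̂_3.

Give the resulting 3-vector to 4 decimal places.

result = (-0.9293, -0.0614, 0.9539)

source (fourbar_fk): coupler pose = R=[0.9273 -0.3742 0.0000; 0.3742 0.9273 0.0000; 0.0000 0.0000 1.0000], t=(-0.8588, 0.8238, 0.0000)
after S1 (compose_se3): R=[0.5476 0.1138 -0.8290; 0.7305 0.4180 0.5400; 0.4080 -0.9013 0.1458], t=(1.5962, 0.7571, 0.6327)
after S2 (triangulate): (-0.1772, -1.8851, -0.0958)
after S3 (kf_track): (-0.9293, -0.0614, 0.9539)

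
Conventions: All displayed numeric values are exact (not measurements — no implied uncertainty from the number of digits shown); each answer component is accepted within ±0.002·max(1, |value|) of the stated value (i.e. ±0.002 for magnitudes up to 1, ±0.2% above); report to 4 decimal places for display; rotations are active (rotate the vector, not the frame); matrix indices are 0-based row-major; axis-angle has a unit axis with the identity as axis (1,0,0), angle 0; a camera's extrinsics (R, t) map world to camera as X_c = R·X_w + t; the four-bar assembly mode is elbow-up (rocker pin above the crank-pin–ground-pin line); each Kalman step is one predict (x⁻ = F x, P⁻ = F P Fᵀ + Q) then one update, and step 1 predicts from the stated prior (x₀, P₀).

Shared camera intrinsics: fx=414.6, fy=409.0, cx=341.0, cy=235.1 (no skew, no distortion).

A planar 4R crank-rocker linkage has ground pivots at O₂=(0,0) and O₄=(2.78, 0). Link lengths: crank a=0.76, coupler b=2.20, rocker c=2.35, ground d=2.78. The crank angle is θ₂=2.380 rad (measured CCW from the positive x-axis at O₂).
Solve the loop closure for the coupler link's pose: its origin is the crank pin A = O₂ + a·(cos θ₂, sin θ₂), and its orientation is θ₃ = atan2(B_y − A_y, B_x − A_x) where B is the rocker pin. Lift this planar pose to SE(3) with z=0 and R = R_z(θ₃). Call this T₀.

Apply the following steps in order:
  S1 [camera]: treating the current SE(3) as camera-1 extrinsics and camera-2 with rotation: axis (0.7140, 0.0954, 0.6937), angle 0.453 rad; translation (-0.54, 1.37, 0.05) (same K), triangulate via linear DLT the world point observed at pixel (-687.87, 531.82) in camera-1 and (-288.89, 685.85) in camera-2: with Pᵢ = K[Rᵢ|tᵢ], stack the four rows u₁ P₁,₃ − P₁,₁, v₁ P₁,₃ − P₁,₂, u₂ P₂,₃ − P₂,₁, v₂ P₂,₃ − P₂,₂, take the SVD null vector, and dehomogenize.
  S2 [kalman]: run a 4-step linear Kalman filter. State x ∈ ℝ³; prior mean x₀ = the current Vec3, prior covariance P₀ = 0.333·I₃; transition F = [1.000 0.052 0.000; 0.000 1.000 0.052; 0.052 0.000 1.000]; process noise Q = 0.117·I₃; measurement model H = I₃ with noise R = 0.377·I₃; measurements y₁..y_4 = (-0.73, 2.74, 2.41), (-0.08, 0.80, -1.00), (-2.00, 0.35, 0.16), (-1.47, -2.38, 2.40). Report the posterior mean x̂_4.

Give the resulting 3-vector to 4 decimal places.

result = (-1.3106, -0.3558, 1.1231)

source (fourbar_fk): coupler pose = R=[0.8193 -0.5733 0.0000; 0.5733 0.8193 0.0000; 0.0000 0.0000 1.0000], t=(-0.5500, 0.5245, 0.0000)
after S1 (triangulate): (-1.9533, 1.8783, 1.3005)
after S2 (kf_track): (-1.3106, -0.3558, 1.1231)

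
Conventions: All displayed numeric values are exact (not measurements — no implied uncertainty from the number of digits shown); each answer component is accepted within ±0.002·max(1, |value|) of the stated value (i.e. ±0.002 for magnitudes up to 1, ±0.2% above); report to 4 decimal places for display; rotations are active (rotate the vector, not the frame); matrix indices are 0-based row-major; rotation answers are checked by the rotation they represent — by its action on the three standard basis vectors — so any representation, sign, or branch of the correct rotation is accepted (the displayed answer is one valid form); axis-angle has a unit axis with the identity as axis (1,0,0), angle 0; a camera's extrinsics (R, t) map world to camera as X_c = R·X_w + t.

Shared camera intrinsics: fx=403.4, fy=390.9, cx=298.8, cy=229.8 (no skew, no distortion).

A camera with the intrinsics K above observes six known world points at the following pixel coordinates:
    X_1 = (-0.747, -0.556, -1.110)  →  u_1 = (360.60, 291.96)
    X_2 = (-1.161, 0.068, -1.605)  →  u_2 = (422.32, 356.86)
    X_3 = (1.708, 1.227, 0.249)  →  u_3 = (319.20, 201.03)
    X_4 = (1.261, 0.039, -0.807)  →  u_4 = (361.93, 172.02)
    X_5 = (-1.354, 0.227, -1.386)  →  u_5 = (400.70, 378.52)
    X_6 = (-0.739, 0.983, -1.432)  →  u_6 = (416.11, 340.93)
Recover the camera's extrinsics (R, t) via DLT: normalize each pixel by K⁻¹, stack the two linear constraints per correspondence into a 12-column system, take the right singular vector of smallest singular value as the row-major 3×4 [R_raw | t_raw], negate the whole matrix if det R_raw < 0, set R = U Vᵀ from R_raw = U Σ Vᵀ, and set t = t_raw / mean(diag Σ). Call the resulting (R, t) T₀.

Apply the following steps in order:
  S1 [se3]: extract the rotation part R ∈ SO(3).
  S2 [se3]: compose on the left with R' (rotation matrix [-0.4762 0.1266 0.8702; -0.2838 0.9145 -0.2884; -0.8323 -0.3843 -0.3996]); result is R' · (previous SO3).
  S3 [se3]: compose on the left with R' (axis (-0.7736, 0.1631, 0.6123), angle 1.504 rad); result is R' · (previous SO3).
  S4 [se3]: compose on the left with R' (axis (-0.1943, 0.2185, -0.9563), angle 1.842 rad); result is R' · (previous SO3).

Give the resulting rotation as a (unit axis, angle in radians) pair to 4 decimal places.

source (pnp_recover): camera pose = R=[0.1652 0.3478 -0.9229; -0.8529 0.5202 0.0433; 0.4952 0.7800 0.3826], t=(-0.1299, 0.3001, 5.0008)
after S1 (rot_of_se3): [0.1652 0.3478 -0.9229; -0.8529 0.5202 0.0433; 0.4952 0.7800 0.3826]
after S2 (compose_so3): [0.2442 0.5790 0.7779; -0.9697 0.1521 0.1912; -0.0076 -0.8010 0.5986]
after S3 (compose_so3): [0.8614 0.4750 0.1799; 0.0250 -0.3935 0.9190; 0.5073 -0.7871 -0.3508]
after S4 (compose_so3): [0.0585 -0.7970 0.6012; -0.8847 -0.3204 -0.3387; 0.4626 -0.5120 -0.7238]

rotation (axis_angle) = ((-0.7263, 0.5809, -0.3674), 3.0220)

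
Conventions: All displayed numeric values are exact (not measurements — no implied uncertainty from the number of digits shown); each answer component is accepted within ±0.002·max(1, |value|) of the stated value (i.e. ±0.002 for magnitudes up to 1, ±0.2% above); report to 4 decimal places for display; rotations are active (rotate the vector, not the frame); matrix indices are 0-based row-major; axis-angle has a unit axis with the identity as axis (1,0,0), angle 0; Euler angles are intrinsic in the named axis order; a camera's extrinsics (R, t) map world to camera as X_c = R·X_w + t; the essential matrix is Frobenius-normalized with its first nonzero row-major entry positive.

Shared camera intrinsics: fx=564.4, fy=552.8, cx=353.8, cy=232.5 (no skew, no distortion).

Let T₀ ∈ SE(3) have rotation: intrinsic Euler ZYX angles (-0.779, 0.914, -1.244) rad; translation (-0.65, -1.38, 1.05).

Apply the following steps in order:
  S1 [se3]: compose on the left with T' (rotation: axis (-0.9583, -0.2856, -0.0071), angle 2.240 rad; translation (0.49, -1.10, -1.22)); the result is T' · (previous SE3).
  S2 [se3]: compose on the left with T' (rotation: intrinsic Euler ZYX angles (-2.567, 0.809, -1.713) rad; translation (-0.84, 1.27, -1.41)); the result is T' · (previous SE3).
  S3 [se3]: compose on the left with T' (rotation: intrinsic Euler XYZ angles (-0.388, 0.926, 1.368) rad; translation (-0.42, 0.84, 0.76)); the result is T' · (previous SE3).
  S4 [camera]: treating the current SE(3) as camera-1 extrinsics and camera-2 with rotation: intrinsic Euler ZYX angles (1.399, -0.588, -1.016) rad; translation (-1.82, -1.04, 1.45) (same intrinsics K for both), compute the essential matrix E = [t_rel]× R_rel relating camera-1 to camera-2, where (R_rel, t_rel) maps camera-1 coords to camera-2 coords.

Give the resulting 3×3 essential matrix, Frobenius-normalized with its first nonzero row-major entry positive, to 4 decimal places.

matrix = [0.5734 -0.2732 0.2303; -0.1326 -0.4113 0.2811; 0.3902 0.3013 -0.1866]

after S1 (compose_se3): R=[0.3531 0.1949 0.9151; -0.1982 -0.9403 0.2768; 0.9144 -0.2791 -0.2934], t=(-0.9174, 0.0817, -0.9913)
after S2 (compose_se3): R=[0.2622 -0.7800 -0.5682; -0.9420 -0.3347 0.0248; -0.2095 0.5287 -0.8225], t=(-0.8843, 2.4241, -0.7050)
after S3 (compose_se3): R=[0.4189 0.5252 -0.7408; -0.2805 -0.7011 -0.6556; -0.8636 0.4824 -0.1463], t=(-2.5176, 1.1016, 2.3991)
after S4 (essential): [0.5734 -0.2732 0.2303; -0.1326 -0.4113 0.2811; 0.3902 0.3013 -0.1866]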